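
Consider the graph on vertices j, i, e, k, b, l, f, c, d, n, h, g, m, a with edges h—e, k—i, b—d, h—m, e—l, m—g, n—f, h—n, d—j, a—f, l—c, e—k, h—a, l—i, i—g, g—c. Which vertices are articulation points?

Removing d increases the component count from 2 to 3, so d is a cut vertex.
Removing h increases the component count from 2 to 3, so h is a cut vertex.
By contrast removing j leaves 2 components; it is not a cut vertex. No other vertex is a cut vertex either.

d, h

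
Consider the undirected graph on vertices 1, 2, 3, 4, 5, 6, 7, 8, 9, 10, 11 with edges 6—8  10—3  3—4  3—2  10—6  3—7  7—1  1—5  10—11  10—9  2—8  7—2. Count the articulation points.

Removing 1 increases the component count from 1 to 2, so 1 is a cut vertex.
Removing 3 increases the component count from 1 to 2, so 3 is a cut vertex.
Removing 7 increases the component count from 1 to 2, so 7 is a cut vertex.
Likewise 10 is a cut vertex.
By contrast removing 11 leaves 1 component; it is not a cut vertex. No other vertex is a cut vertex either.

4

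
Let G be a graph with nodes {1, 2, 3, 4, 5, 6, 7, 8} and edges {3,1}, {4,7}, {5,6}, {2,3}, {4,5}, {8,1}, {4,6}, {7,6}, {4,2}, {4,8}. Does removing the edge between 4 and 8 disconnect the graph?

No

After removing 4–8, the path 4-2-3-1-8 still connects them, so the edge is not a bridge.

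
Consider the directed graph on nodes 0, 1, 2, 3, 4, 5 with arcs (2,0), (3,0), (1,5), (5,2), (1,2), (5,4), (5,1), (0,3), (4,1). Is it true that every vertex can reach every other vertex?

There is no directed path from 2 to 1, so the graph is not strongly connected.

No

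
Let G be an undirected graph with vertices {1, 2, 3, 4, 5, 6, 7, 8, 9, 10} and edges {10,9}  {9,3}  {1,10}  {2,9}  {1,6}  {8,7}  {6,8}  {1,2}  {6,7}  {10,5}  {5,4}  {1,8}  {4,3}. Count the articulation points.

Removing 1 increases the component count from 1 to 2, so 1 is a cut vertex.
By contrast removing 3 leaves 1 component; it is not a cut vertex. No other vertex is a cut vertex either.

1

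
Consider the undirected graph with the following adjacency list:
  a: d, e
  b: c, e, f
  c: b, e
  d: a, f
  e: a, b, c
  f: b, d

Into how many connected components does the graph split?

Starting from a we can reach a, b, c, d, e, f. That is one component of size 6.
Total: 1 component.

1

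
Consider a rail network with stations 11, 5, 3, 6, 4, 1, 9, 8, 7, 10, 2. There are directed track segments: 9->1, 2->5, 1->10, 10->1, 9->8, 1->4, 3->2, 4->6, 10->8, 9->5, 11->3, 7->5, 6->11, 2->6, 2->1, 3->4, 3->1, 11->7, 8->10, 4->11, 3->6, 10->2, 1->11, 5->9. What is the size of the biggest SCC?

{1, 2, 3, 4, 5, 6, 7, 8, 9, 10, 11} are all mutually reachable — one SCC of size 11.
The largest has 11 vertices.

11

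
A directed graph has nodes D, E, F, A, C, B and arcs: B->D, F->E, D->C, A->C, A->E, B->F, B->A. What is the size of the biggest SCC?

{E} is an SCC by itself.
{C} is an SCC by itself.
{A} is an SCC by itself.
{D} is an SCC by itself.
{F} is an SCC by itself.
(and 1 more singleton SCC)
The largest has 1 vertex.

1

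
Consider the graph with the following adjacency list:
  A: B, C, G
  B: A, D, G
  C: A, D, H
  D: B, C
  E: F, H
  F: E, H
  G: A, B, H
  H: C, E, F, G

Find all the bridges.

The edges on the cycle H-F-E-H are not bridges since each lies on that cycle.
Every edge lies on some cycle, so there are no bridges.

none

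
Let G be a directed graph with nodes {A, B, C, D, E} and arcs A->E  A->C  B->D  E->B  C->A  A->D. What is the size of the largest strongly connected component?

2

{A, C} are all mutually reachable — one SCC of size 2.
{B} is an SCC by itself.
{E} is an SCC by itself.
{D} is an SCC by itself.
The largest has 2 vertices.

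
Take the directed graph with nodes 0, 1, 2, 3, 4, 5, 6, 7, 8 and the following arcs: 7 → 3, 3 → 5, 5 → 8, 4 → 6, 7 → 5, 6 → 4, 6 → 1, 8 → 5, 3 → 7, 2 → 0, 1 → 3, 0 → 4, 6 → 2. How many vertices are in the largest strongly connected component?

{0, 2, 4, 6} are all mutually reachable — one SCC of size 4.
{3, 7} are all mutually reachable — one SCC of size 2.
{5, 8} are all mutually reachable — one SCC of size 2.
{1} is an SCC by itself.
The largest has 4 vertices.

4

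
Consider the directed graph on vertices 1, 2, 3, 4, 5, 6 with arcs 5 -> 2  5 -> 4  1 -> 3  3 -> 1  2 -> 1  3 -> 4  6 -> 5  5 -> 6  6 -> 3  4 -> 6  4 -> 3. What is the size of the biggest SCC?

6

{1, 2, 3, 4, 5, 6} are all mutually reachable — one SCC of size 6.
The largest has 6 vertices.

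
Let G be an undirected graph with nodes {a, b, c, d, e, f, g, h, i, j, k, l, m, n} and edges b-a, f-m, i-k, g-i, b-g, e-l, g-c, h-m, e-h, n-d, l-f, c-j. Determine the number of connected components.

3

Starting from d we can reach d, n. That is one component of size 2.
Starting from e we can reach e, f, h, l, m. That is one component of size 5.
Starting from a we can reach a, b, c, g, i, j, k. That is one component of size 7.
Total: 3 components.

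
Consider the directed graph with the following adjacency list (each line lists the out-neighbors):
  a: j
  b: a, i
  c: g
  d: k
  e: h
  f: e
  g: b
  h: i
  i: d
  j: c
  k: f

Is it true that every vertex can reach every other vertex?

There is no directed path from e to a, so the graph is not strongly connected.

No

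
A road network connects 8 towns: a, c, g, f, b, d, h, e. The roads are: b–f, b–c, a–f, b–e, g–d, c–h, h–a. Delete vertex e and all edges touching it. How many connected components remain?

With e gone, the remaining components are: {d, g}; {a, b, c, f, h}.
That is 2 components.

2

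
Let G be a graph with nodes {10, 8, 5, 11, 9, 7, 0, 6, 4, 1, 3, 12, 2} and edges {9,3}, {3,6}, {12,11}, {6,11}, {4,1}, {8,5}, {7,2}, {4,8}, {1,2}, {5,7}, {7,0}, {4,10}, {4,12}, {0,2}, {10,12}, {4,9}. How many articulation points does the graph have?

1

Removing 4 increases the component count from 1 to 2, so 4 is a cut vertex.
By contrast removing 8 leaves 1 component; it is not a cut vertex. No other vertex is a cut vertex either.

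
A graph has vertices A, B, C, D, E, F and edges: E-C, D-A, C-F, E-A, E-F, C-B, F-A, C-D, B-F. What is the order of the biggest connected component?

6

Starting from A we can reach A, B, C, D, E, F. That is one component of size 6.
The largest has 6 vertices.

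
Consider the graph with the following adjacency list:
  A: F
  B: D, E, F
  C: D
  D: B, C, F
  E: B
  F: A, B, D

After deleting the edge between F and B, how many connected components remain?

1

F and B are still connected via F-D-B, so the component count stays at 1.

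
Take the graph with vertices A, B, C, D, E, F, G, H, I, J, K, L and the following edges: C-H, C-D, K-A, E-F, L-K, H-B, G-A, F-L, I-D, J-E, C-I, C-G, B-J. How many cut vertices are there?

1

Removing C increases the component count from 1 to 2, so C is a cut vertex.
By contrast removing F leaves 1 component; it is not a cut vertex. No other vertex is a cut vertex either.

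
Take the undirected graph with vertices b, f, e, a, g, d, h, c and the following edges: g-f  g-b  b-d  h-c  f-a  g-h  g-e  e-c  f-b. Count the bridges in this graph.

The edges on the cycle g-f-b-g are not bridges since each lies on that cycle.
But removing d-b disconnects d from b; removing a-f disconnects a from f — these are bridges.
That makes 2 bridges.

2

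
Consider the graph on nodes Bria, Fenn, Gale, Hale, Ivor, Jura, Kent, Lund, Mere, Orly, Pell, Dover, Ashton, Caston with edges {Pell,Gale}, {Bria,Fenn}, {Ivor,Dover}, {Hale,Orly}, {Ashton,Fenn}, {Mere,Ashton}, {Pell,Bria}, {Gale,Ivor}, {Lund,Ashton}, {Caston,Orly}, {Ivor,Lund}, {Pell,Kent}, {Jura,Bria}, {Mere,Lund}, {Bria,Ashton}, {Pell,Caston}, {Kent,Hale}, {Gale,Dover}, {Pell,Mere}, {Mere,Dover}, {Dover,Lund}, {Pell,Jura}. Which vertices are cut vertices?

Pell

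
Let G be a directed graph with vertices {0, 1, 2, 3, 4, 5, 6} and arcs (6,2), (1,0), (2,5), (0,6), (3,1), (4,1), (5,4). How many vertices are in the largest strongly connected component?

{0, 1, 2, 4, 5, 6} are all mutually reachable — one SCC of size 6.
{3} is an SCC by itself.
The largest has 6 vertices.

6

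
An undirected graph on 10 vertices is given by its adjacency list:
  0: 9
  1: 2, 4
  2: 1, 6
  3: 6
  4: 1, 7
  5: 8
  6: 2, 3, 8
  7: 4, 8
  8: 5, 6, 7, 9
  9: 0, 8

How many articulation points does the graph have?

Removing 6 increases the component count from 1 to 2, so 6 is a cut vertex.
Removing 8 increases the component count from 1 to 3, so 8 is a cut vertex.
Removing 9 increases the component count from 1 to 2, so 9 is a cut vertex.
By contrast removing 7 leaves 1 component; it is not a cut vertex. No other vertex is a cut vertex either.

3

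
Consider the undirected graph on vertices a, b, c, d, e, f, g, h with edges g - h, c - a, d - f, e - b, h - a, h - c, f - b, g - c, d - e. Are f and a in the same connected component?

No

The component containing f is {b, d, e, f}, and a is not in it.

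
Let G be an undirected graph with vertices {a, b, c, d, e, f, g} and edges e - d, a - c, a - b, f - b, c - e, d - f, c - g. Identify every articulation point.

Removing c increases the component count from 1 to 2, so c is a cut vertex.
By contrast removing a leaves 1 component; it is not a cut vertex. No other vertex is a cut vertex either.

c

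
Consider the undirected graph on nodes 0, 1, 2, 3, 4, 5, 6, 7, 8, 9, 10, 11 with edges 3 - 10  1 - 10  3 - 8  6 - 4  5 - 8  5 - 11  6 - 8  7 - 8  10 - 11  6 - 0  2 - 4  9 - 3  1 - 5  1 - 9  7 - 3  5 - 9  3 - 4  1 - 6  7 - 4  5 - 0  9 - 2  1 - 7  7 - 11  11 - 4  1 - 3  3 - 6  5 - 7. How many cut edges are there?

0

The edges on the cycle 1-5-7-3-1 are not bridges since each lies on that cycle.
Every edge lies on some cycle, so there are no bridges.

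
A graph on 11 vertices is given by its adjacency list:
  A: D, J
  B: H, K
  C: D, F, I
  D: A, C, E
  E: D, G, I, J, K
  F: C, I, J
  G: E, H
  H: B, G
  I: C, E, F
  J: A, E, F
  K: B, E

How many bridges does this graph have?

0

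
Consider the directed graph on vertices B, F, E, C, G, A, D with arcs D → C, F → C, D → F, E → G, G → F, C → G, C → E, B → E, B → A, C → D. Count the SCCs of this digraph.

3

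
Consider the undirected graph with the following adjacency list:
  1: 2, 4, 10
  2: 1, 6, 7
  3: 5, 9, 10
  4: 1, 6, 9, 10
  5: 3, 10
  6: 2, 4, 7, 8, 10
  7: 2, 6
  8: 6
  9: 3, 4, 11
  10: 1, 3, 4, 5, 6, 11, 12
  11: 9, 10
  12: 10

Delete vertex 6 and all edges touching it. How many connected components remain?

2

With 6 gone, the remaining components are: {8}; {1, 2, 3, 4, 5, 7, 9, 10, 11, 12}.
That is 2 components.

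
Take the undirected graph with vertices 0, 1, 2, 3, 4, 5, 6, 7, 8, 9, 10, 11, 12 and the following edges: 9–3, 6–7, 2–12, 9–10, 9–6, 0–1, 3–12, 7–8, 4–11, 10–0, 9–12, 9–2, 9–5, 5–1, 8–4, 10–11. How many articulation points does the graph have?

1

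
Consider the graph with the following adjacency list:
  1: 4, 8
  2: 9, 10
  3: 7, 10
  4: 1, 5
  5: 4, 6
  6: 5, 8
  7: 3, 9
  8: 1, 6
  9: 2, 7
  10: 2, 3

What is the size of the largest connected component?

5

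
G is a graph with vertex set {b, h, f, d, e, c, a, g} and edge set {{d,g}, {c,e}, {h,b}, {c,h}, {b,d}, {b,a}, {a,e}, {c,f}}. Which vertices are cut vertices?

Removing b increases the component count from 1 to 2, so b is a cut vertex.
Removing c increases the component count from 1 to 2, so c is a cut vertex.
Removing d increases the component count from 1 to 2, so d is a cut vertex.
By contrast removing f leaves 1 component; it is not a cut vertex. No other vertex is a cut vertex either.

b, c, d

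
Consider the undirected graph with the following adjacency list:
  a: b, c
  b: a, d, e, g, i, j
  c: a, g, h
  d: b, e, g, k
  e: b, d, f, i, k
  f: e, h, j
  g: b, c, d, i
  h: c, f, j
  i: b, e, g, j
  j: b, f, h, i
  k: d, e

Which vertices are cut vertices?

none

Removing h, for instance, still leaves 1 component. No single vertex removal increases the component count — the graph has no articulation points.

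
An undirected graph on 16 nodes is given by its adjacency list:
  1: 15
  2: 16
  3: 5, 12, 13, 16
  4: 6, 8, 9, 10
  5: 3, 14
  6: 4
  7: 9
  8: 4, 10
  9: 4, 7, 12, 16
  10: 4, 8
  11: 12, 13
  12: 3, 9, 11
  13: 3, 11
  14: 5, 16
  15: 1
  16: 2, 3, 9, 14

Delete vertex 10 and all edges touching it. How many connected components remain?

With 10 gone, the remaining components are: {1, 15}; {2, 3, 4, 5, 6, 7, 8, 9, 11, 12, 13, 14, 16}.
That is 2 components.

2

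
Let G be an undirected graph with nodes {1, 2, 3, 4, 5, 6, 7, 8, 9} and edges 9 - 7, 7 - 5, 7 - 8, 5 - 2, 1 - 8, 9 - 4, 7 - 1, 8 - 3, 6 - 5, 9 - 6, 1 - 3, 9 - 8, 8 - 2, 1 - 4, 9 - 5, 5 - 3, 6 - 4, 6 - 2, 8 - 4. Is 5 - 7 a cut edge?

No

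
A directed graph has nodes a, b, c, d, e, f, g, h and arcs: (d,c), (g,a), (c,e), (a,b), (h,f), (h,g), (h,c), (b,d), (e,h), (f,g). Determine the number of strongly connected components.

{a, b, c, d, e, f, g, h} are all mutually reachable — one SCC of size 8.
That gives 1 strongly connected component.

1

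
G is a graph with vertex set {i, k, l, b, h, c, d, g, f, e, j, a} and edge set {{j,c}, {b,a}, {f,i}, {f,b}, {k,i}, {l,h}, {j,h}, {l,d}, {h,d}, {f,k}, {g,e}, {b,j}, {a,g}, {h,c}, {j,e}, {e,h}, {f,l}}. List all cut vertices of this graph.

f

Removing f increases the component count from 1 to 2, so f is a cut vertex.
By contrast removing j leaves 1 component; it is not a cut vertex. No other vertex is a cut vertex either.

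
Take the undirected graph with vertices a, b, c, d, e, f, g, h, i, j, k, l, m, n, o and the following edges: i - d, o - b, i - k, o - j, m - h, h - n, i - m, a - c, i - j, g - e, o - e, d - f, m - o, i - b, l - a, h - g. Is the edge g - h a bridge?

No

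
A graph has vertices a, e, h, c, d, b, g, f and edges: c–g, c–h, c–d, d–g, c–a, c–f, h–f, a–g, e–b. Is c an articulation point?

Yes

Deleting c raises the number of components from 2 to 3, so c is a cut vertex.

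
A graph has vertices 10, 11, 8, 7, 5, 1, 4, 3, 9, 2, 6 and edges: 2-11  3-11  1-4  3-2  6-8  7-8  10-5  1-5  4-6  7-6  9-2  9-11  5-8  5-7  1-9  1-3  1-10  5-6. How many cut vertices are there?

Removing 1 increases the component count from 1 to 2, so 1 is a cut vertex.
By contrast removing 10 leaves 1 component; it is not a cut vertex. No other vertex is a cut vertex either.

1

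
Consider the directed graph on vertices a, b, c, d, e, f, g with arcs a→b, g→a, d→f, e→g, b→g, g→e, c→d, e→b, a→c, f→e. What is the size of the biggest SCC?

{a, b, c, d, e, f, g} are all mutually reachable — one SCC of size 7.
The largest has 7 vertices.

7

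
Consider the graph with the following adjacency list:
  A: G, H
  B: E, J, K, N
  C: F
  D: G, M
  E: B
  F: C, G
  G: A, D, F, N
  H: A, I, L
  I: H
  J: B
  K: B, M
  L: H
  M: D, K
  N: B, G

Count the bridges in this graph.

The edges on the cycle M-K-B-N-G-D-M are not bridges since each lies on that cycle.
But removing B-J disconnects B from J; removing A-H disconnects A from H; removing B-E disconnects B from E; removing C-F disconnects C from F — these are bridges.
In total 8 edges are bridges.

8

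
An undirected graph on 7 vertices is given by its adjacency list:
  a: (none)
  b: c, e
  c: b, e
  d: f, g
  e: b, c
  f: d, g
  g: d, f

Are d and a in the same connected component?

The component containing d is {d, f, g}, and a is not in it.

No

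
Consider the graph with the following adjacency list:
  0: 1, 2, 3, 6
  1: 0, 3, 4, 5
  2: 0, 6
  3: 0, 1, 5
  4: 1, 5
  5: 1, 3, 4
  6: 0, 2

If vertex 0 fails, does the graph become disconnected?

Yes

Deleting 0 raises the number of components from 1 to 2, so 0 is a cut vertex.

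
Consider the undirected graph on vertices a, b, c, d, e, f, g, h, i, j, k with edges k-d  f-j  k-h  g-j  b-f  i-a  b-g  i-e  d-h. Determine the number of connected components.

c is isolated — a component by itself.
Starting from a we can reach a, e, i. That is one component of size 3.
Starting from d we can reach d, h, k. That is one component of size 3.
Starting from b we can reach b, f, g, j. That is one component of size 4.
Total: 4 components.

4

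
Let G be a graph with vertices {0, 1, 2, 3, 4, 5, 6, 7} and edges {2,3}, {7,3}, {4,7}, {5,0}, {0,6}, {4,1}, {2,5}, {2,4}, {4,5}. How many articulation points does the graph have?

3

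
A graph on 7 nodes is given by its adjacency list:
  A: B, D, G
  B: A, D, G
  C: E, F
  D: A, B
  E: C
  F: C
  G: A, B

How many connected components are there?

Starting from C we can reach C, E, F. That is one component of size 3.
Starting from A we can reach A, B, D, G. That is one component of size 4.
Total: 2 components.

2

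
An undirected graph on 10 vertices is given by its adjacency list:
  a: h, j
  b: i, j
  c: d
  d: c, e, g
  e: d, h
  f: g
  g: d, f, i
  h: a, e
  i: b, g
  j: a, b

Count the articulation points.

2

Removing d increases the component count from 1 to 2, so d is a cut vertex.
Removing g increases the component count from 1 to 2, so g is a cut vertex.
By contrast removing c leaves 1 component; it is not a cut vertex. No other vertex is a cut vertex either.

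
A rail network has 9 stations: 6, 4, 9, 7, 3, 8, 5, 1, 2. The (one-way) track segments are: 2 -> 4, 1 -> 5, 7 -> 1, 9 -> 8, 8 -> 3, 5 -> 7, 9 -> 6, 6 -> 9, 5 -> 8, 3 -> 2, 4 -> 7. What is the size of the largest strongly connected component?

{1, 2, 3, 4, 5, 7, 8} are all mutually reachable — one SCC of size 7.
{6, 9} are all mutually reachable — one SCC of size 2.
The largest has 7 vertices.

7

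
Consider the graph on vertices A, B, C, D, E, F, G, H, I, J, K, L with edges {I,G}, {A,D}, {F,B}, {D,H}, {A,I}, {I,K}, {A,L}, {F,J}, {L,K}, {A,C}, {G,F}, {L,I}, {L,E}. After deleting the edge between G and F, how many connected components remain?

2

Before removal there is 1 component.
G–F is a bridge — removing it separates G's side from F's side.
After removal: 2 components.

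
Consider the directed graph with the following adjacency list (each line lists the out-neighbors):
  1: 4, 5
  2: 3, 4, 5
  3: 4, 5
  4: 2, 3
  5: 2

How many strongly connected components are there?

{2, 3, 4, 5} are all mutually reachable — one SCC of size 4.
{1} is an SCC by itself.
That gives 2 strongly connected components.

2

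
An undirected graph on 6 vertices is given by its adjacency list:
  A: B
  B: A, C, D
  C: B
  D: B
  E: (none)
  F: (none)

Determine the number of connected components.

3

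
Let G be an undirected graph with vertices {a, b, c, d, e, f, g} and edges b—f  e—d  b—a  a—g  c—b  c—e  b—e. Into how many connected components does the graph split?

Starting from a we can reach a, b, c, d, e, f, g. That is one component of size 7.
Total: 1 component.

1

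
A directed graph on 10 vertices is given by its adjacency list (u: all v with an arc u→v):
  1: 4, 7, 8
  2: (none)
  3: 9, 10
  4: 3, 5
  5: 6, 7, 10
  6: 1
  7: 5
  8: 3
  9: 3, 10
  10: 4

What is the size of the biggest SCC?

{1, 3, 4, 5, 6, 7, 8, 9, 10} are all mutually reachable — one SCC of size 9.
{2} is an SCC by itself.
The largest has 9 vertices.

9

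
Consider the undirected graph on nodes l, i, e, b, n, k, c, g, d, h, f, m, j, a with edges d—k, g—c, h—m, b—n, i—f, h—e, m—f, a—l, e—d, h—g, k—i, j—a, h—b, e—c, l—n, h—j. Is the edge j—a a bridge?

After removing j—a, the path j-h-b-n-l-a still connects them, so the edge is not a bridge.

No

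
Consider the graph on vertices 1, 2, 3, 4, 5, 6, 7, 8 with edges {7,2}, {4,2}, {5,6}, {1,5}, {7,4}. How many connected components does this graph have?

3 is isolated — a component by itself.
8 is isolated — a component by itself.
Starting from 2 we can reach 2, 4, 7. That is one component of size 3.
Starting from 1 we can reach 1, 5, 6. That is one component of size 3.
Total: 4 components.

4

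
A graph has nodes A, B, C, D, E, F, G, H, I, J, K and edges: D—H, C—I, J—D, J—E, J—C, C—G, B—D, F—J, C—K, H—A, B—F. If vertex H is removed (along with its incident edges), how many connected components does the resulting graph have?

2

With H gone, the remaining components are: {A}; {B, C, D, E, F, G, I, J, K}.
That is 2 components.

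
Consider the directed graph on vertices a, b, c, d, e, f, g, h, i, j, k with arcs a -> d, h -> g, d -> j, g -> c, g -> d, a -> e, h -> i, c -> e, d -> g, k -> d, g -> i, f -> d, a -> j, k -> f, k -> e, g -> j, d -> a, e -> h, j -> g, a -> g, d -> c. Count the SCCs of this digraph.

{a, c, d, e, g, h, j} are all mutually reachable — one SCC of size 7.
{i} is an SCC by itself.
{k} is an SCC by itself.
{b} is an SCC by itself.
{f} is an SCC by itself.
That gives 5 strongly connected components.

5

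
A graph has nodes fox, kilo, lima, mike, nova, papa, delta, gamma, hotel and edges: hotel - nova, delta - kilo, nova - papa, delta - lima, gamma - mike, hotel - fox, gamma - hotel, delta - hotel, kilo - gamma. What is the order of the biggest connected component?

Starting from fox we can reach fox, kilo, lima, mike, nova, papa, delta, gamma, hotel. That is one component of size 9.
The largest has 9 vertices.

9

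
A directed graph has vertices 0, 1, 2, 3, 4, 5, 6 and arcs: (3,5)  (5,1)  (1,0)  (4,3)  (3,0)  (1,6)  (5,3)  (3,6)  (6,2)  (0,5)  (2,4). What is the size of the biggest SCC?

{0, 1, 2, 3, 4, 5, 6} are all mutually reachable — one SCC of size 7.
The largest has 7 vertices.

7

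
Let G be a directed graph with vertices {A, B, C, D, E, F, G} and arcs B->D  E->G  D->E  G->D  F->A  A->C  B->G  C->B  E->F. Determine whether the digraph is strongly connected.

Yes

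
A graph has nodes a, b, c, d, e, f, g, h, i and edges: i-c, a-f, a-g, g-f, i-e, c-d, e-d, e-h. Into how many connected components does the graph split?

b is isolated — a component by itself.
Starting from a we can reach a, f, g. That is one component of size 3.
Starting from c we can reach c, d, e, h, i. That is one component of size 5.
Total: 3 components.

3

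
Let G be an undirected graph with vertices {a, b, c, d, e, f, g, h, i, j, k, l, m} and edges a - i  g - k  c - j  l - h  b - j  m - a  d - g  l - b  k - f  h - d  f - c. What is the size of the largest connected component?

9

e is isolated — a component by itself.
Starting from a we can reach a, i, m. That is one component of size 3.
Starting from b we can reach b, c, d, f, g, h, j, k, l. That is one component of size 9.
The largest has 9 vertices.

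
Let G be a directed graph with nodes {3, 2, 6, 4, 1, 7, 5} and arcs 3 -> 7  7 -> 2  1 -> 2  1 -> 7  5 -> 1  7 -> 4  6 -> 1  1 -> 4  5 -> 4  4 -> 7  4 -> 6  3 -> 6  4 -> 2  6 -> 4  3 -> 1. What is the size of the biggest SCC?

{1, 4, 6, 7} are all mutually reachable — one SCC of size 4.
{3} is an SCC by itself.
{5} is an SCC by itself.
{2} is an SCC by itself.
The largest has 4 vertices.

4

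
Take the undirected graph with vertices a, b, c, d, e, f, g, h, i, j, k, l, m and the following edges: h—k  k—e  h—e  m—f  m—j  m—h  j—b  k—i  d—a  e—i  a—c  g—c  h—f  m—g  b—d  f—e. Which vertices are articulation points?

m

Removing m increases the component count from 2 to 3, so m is a cut vertex.
By contrast removing c leaves 2 components; it is not a cut vertex. No other vertex is a cut vertex either.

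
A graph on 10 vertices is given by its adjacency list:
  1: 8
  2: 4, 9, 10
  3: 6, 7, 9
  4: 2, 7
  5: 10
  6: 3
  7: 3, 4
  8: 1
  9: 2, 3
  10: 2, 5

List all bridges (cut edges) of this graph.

1-8, 10-2, 10-5, 3-6

The edges on the cycle 9-3-7-4-2-9 are not bridges since each lies on that cycle.
But removing 1-8 disconnects 1 from 8; removing 10-5 disconnects 10 from 5; removing 3-6 disconnects 3 from 6; removing 2-10 disconnects 2 from 10 — these are bridges.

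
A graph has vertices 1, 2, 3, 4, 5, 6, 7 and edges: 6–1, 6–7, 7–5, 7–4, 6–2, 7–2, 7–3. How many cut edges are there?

The edges on the cycle 6-7-2-6 are not bridges since each lies on that cycle.
But removing 7–5 disconnects 7 from 5; removing 7–3 disconnects 7 from 3; removing 7–4 disconnects 7 from 4; removing 6–1 disconnects 6 from 1 — these are bridges.
That makes 4 bridges.

4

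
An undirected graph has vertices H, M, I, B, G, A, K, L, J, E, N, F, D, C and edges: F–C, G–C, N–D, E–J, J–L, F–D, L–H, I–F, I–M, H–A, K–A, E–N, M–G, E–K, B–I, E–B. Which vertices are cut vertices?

E

Removing E increases the component count from 1 to 2, so E is a cut vertex.
By contrast removing K leaves 1 component; it is not a cut vertex. No other vertex is a cut vertex either.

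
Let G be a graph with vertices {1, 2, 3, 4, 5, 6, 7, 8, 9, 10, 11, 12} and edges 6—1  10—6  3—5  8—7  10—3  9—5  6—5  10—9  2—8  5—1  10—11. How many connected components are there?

4 is isolated — a component by itself.
12 is isolated — a component by itself.
Starting from 2 we can reach 2, 7, 8. That is one component of size 3.
Starting from 1 we can reach 1, 3, 5, 6, 9, 10, 11. That is one component of size 7.
Total: 4 components.

4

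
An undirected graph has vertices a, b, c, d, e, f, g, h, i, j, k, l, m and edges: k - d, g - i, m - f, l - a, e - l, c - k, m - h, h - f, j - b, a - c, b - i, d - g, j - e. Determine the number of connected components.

Starting from f we can reach f, h, m. That is one component of size 3.
Starting from a we can reach a, b, c, d, e, g, i, j, k, l. That is one component of size 10.
Total: 2 components.

2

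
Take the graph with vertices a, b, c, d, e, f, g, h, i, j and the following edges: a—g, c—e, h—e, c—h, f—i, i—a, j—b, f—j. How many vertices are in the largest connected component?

d is isolated — a component by itself.
Starting from c we can reach c, e, h. That is one component of size 3.
Starting from a we can reach a, b, f, g, i, j. That is one component of size 6.
The largest has 6 vertices.

6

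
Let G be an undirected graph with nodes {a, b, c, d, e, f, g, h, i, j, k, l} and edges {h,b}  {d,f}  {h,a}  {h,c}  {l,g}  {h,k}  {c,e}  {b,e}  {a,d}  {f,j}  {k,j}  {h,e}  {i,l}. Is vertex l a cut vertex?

Deleting l raises the number of components from 2 to 3, so l is a cut vertex.

Yes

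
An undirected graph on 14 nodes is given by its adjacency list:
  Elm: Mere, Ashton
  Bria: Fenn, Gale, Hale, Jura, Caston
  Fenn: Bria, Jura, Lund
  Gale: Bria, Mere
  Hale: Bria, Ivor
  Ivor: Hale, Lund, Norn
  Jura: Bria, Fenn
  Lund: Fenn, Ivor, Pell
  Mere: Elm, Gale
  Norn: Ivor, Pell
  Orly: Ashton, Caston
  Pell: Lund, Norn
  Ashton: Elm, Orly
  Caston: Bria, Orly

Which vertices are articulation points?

Removing Bria increases the component count from 1 to 2, so Bria is a cut vertex.
By contrast removing Jura leaves 1 component; it is not a cut vertex. No other vertex is a cut vertex either.

Bria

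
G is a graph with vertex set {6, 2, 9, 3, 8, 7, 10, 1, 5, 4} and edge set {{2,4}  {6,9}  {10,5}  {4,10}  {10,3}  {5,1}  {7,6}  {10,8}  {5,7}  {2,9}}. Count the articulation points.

2

Removing 5 increases the component count from 1 to 2, so 5 is a cut vertex.
Removing 10 increases the component count from 1 to 3, so 10 is a cut vertex.
By contrast removing 8 leaves 1 component; it is not a cut vertex. No other vertex is a cut vertex either.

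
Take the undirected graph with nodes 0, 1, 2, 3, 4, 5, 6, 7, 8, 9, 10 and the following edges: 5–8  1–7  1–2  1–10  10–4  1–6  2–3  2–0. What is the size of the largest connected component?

8

9 is isolated — a component by itself.
Starting from 5 we can reach 5, 8. That is one component of size 2.
Starting from 0 we can reach 0, 1, 2, 3, 4, 6, 7, 10. That is one component of size 8.
The largest has 8 vertices.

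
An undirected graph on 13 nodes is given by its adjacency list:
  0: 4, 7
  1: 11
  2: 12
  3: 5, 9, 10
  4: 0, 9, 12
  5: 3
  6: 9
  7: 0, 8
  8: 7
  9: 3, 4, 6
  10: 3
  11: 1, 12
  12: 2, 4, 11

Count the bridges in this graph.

12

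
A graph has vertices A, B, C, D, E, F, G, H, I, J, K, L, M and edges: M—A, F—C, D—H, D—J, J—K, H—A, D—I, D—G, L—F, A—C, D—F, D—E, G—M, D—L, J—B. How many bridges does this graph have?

5

The edges on the cycle D-G-M-A-H-D are not bridges since each lies on that cycle.
But removing E—D disconnects E from D; removing K—J disconnects K from J; removing J—D disconnects J from D; removing B—J disconnects B from J — these are bridges.
In total 5 edges are bridges.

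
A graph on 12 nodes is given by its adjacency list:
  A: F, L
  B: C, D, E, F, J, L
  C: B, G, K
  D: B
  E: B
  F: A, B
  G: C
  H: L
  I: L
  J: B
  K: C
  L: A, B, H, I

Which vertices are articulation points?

B, C, L

Removing B increases the component count from 1 to 5, so B is a cut vertex.
Removing C increases the component count from 1 to 3, so C is a cut vertex.
Removing L increases the component count from 1 to 3, so L is a cut vertex.
By contrast removing A leaves 1 component; it is not a cut vertex. No other vertex is a cut vertex either.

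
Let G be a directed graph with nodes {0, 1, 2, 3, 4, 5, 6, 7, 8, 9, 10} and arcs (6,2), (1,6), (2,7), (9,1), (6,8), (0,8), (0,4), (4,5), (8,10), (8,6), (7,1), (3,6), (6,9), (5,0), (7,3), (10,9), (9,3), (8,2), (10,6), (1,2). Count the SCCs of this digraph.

{1, 2, 3, 6, 7, 8, 9, 10} are all mutually reachable — one SCC of size 8.
{0, 4, 5} are all mutually reachable — one SCC of size 3.
That gives 2 strongly connected components.

2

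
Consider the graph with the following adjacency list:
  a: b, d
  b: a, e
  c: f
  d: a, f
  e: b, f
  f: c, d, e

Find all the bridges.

c-f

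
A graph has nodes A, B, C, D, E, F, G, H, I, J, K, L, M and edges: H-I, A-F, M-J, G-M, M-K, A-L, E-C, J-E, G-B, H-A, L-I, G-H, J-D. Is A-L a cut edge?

No

After removing A-L, the path A-H-I-L still connects them, so the edge is not a bridge.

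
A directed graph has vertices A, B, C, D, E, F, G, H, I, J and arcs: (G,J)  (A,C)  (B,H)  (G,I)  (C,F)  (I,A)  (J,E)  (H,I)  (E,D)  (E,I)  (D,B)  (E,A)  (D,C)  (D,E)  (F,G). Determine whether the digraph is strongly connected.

Yes

From D we can reach every vertex (A, B, C, D, E, F, G, H, I, J), and every vertex can reach D (A, B, C, D, E, F, G, H, I, J). So the whole graph is one strongly connected component.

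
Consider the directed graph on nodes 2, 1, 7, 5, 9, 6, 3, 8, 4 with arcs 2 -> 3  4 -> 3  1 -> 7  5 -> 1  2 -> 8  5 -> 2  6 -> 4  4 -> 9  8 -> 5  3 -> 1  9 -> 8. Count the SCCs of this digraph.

{2, 5, 8} are all mutually reachable — one SCC of size 3.
{7} is an SCC by itself.
{6} is an SCC by itself.
{4} is an SCC by itself.
{9} is an SCC by itself.
(and 2 more singleton SCCs)
That gives 7 strongly connected components.

7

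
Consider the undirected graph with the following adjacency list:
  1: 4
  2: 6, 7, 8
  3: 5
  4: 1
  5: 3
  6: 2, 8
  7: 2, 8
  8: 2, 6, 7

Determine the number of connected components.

3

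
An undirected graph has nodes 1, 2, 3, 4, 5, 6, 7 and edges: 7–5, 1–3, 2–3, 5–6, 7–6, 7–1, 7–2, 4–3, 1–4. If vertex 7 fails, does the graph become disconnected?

Yes

Deleting 7 raises the number of components from 1 to 2, so 7 is a cut vertex.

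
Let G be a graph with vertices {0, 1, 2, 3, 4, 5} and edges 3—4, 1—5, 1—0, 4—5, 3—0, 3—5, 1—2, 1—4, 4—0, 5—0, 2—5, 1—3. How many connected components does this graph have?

1

Starting from 0 we can reach 0, 1, 2, 3, 4, 5. That is one component of size 6.
Total: 1 component.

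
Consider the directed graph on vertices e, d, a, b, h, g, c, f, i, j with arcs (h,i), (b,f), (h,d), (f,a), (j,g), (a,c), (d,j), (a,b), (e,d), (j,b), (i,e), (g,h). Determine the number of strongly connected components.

3

{d, e, g, h, i, j} are all mutually reachable — one SCC of size 6.
{a, b, f} are all mutually reachable — one SCC of size 3.
{c} is an SCC by itself.
That gives 3 strongly connected components.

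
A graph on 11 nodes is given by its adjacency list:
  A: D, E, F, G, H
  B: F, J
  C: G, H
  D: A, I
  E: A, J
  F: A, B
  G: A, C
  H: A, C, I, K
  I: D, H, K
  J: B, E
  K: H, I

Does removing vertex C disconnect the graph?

Deleting C leaves 1 component (was 1) (its neighbors G, H remain connected to each other), so C is not a cut vertex.

No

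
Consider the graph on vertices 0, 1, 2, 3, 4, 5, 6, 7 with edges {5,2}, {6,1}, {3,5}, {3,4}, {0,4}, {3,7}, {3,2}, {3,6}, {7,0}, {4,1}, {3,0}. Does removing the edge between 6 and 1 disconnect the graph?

No

After removing 6 - 1, the path 6-3-4-1 still connects them, so the edge is not a bridge.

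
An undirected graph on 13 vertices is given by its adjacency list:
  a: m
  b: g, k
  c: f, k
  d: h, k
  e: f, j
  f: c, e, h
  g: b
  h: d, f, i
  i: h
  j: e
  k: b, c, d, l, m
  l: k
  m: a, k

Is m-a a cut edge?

Removing m-a leaves no path between m and a: the component count goes from 1 to 2. So it is a bridge.

Yes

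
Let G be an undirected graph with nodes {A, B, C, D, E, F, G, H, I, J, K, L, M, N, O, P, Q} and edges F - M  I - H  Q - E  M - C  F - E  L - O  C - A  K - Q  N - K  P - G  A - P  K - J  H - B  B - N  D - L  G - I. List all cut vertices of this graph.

Removing K increases the component count from 2 to 3, so K is a cut vertex.
Removing L increases the component count from 2 to 3, so L is a cut vertex.
By contrast removing O leaves 2 components; it is not a cut vertex. No other vertex is a cut vertex either.

K, L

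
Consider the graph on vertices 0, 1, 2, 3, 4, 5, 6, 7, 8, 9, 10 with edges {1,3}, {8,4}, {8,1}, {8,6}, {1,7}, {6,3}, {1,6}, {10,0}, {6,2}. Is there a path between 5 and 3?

No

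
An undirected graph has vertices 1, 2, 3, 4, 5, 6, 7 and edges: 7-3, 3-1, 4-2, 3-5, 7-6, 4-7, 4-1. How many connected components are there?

1

Starting from 1 we can reach 1, 2, 3, 4, 5, 6, 7. That is one component of size 7.
Total: 1 component.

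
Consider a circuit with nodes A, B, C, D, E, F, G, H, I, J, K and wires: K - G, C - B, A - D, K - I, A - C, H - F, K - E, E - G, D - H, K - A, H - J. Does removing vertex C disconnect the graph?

Deleting C raises the number of components from 1 to 2, so C is a cut vertex.

Yes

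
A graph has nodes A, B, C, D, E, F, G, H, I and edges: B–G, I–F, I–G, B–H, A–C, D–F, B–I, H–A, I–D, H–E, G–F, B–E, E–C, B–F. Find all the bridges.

none

The edges on the cycle B-I-D-F-B are not bridges since each lies on that cycle.
Every edge lies on some cycle, so there are no bridges.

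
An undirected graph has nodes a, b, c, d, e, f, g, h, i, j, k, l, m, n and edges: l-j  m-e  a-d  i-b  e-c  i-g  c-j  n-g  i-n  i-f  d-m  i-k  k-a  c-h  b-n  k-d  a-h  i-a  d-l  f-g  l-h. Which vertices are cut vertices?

Removing i increases the component count from 1 to 2, so i is a cut vertex.
By contrast removing l leaves 1 component; it is not a cut vertex. No other vertex is a cut vertex either.

i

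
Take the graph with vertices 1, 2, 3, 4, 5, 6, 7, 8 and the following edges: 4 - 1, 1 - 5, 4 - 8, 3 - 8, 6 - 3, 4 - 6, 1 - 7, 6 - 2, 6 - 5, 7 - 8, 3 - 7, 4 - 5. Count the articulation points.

1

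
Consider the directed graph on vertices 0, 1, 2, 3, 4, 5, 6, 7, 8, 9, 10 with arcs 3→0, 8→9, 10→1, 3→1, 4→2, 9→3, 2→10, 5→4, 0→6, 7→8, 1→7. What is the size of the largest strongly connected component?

{1, 3, 7, 8, 9} are all mutually reachable — one SCC of size 5.
{10} is an SCC by itself.
{6} is an SCC by itself.
{0} is an SCC by itself.
{5} is an SCC by itself.
(and 2 more singleton SCCs)
The largest has 5 vertices.

5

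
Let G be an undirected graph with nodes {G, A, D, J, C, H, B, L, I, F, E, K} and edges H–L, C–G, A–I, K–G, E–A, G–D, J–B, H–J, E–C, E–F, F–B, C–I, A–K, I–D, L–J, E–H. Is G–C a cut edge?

After removing G–C, the path G-D-I-C still connects them, so the edge is not a bridge.

No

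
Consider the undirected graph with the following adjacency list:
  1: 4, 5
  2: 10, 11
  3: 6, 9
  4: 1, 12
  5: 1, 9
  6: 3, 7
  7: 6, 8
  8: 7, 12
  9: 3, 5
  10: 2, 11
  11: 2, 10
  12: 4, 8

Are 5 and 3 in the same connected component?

Yes

From 5 we can reach 1, 3, 4, 5, 6, 7, 8, 9, 12, which includes 3.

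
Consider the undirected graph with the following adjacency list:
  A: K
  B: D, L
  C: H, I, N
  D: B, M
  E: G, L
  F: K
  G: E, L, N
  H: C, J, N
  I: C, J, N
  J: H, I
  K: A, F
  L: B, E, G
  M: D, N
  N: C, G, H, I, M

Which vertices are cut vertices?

Removing K increases the component count from 2 to 3, so K is a cut vertex.
Removing N increases the component count from 2 to 3, so N is a cut vertex.
By contrast removing B leaves 2 components; it is not a cut vertex. No other vertex is a cut vertex either.

K, N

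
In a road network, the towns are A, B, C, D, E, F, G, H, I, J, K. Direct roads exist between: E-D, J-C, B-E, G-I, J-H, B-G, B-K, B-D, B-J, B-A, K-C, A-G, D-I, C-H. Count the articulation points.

Removing B increases the component count from 2 to 3, so B is a cut vertex.
By contrast removing A leaves 2 components; it is not a cut vertex. No other vertex is a cut vertex either.

1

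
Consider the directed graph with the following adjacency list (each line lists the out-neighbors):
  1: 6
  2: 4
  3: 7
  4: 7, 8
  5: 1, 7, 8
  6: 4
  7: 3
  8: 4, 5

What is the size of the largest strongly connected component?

5

{1, 4, 5, 6, 8} are all mutually reachable — one SCC of size 5.
{3, 7} are all mutually reachable — one SCC of size 2.
{2} is an SCC by itself.
The largest has 5 vertices.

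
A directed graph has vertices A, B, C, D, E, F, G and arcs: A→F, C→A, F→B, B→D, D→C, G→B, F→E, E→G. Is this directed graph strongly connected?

Yes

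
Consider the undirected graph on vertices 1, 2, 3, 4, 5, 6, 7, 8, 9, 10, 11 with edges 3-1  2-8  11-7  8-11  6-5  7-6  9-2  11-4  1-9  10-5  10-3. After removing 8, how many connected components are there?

With 8 gone, the remaining components are: {1, 2, 3, 4, 5, 6, 7, 9, 10, 11}.
That is 1 component.

1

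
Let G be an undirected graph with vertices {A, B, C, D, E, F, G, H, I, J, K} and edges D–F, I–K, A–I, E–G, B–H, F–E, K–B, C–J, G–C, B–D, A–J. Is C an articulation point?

Deleting C leaves 1 component (was 1) (its neighbors G, J remain connected to each other), so C is not a cut vertex.

No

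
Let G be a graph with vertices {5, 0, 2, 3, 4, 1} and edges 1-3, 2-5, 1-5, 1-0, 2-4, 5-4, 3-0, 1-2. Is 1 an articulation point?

Deleting 1 raises the number of components from 1 to 2, so 1 is a cut vertex.

Yes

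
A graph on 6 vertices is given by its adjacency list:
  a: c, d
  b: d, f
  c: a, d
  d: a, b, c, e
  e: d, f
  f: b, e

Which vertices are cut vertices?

Removing d increases the component count from 1 to 2, so d is a cut vertex.
By contrast removing e leaves 1 component; it is not a cut vertex. No other vertex is a cut vertex either.

d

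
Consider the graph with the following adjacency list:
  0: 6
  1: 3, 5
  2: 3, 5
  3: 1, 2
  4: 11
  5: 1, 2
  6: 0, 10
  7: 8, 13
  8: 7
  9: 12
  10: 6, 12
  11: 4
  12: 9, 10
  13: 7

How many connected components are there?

4

Starting from 4 we can reach 4, 11. That is one component of size 2.
Starting from 7 we can reach 7, 8, 13. That is one component of size 3.
Starting from 1 we can reach 1, 2, 3, 5. That is one component of size 4.
Starting from 0 we can reach 0, 6, 9, 10, 12. That is one component of size 5.
Total: 4 components.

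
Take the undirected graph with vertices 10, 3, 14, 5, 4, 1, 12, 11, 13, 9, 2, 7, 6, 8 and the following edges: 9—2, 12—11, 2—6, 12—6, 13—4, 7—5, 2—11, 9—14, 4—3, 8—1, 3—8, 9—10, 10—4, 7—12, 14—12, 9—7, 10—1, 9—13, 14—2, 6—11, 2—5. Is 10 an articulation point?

No

Deleting 10 leaves 1 component (was 1) (its neighbors 1, 4, 9 remain connected to each other), so 10 is not a cut vertex.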